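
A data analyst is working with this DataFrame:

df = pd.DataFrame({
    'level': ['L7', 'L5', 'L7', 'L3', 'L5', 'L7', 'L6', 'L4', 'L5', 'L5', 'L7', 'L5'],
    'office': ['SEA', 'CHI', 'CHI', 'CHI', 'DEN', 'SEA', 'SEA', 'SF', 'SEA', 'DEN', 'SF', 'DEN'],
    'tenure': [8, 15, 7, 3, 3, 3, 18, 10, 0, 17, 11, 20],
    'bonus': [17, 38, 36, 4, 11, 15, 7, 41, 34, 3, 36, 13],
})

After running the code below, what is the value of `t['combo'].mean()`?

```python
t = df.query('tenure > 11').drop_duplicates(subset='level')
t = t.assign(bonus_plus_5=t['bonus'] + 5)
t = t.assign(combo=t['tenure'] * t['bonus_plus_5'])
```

filter rows where tenure > 11:
   level office  tenure  bonus
1     L5    CHI      15     38
6     L6    SEA      18      7
9     L5    DEN      17      3
11    L5    DEN      20     13
drop duplicate level (keep=first):
  level office  tenure  bonus
1    L5    CHI      15     38
6    L6    SEA      18      7
add column bonus_plus_5 = t['bonus'] + 5:
  level office  tenure  bonus  bonus_plus_5
1    L5    CHI      15     38            43
6    L6    SEA      18      7            12
add column combo = t['tenure'] * t['bonus_plus_5']:
  level office  tenure  bonus  bonus_plus_5  combo
1    L5    CHI      15     38            43    645
6    L6    SEA      18      7            12    216

430.5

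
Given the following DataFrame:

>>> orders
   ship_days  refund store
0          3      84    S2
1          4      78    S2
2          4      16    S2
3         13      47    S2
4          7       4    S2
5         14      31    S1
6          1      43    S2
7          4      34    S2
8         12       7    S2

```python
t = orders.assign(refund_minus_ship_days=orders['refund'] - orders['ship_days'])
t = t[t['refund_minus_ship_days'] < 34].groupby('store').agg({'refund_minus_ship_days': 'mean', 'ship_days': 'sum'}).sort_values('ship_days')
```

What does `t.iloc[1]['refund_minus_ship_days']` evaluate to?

8.5

add column refund_minus_ship_days = orders['refund'] - orders['ship_days']:
   ship_days  refund store  refund_minus_ship_days
0          3      84    S2                      81
1          4      78    S2                      74
2          4      16    S2                      12
3         13      47    S2                      34
4          7       4    S2                      -3
5         14      31    S1                      17
6          1      43    S2                      42
7          4      34    S2                      30
8         12       7    S2                      -5
filter rows where refund_minus_ship_days < 34:
   ship_days  refund store  refund_minus_ship_days
2          4      16    S2                      12
4          7       4    S2                      -3
5         14      31    S1                      17
7          4      34    S2                      30
8         12       7    S2                      -5
group by store: mean(refund_minus_ship_days), sum(ship_days):
       refund_minus_ship_days  ship_days
store                                   
S1                       17.0         14
S2                        8.5         27
sort by ship_days:
       refund_minus_ship_days  ship_days
store                                   
S1                       17.0         14
S2                        8.5         27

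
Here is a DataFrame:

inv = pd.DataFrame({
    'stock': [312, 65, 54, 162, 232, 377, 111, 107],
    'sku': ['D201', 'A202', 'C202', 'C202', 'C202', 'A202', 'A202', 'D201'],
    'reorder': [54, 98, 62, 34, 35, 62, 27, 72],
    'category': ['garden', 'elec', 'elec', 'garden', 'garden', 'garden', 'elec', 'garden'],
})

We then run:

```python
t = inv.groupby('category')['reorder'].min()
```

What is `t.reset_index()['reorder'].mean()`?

30.5

group by category, min of reorder:
category
elec      27
garden    34
Name: reorder, dtype: int64
reset_index():
  category  reorder
0     elec       27
1   garden       34
Then the mean of column 'reorder': 30.5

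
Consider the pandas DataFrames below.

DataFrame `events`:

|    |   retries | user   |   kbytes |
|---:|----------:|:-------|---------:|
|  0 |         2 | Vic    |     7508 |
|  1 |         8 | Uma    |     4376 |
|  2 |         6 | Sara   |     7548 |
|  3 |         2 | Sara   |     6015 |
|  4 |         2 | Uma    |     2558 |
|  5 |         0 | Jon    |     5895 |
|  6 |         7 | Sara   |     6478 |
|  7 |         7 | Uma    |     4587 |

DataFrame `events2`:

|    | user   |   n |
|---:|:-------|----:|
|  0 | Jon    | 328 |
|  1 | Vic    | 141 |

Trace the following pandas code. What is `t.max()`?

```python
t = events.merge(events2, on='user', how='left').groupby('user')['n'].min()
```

328.0

merge on 'user' (how='left') → 8 rows:
   retries  user  kbytes      n
0        2   Vic    7508  141.0
1        8   Uma    4376    NaN
2        6  Sara    7548    NaN
3        2  Sara    6015    NaN
4        2   Uma    2558    NaN
5        0   Jon    5895  328.0
6        7  Sara    6478    NaN
7        7   Uma    4587    NaN
group by user, min of n:
user
Jon     328.0
Sara      NaN
Uma       NaN
Vic     141.0
Name: n, dtype: float64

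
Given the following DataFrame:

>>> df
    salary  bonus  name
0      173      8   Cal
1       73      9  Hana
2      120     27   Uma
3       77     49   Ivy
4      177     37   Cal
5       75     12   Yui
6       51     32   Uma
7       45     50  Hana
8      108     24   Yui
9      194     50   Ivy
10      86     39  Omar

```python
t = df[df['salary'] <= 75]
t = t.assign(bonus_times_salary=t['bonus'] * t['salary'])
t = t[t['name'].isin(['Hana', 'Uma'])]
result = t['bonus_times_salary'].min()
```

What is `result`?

657

filter rows where salary <= 75:
   salary  bonus  name
1      73      9  Hana
5      75     12   Yui
6      51     32   Uma
7      45     50  Hana
add column bonus_times_salary = t['bonus'] * t['salary']:
   salary  bonus  name  bonus_times_salary
1      73      9  Hana                 657
5      75     12   Yui                 900
6      51     32   Uma                1632
7      45     50  Hana                2250
filter rows where name in ['Hana', 'Uma']:
   salary  bonus  name  bonus_times_salary
1      73      9  Hana                 657
6      51     32   Uma                1632
7      45     50  Hana                2250
The min of column 'bonus_times_salary' is 657.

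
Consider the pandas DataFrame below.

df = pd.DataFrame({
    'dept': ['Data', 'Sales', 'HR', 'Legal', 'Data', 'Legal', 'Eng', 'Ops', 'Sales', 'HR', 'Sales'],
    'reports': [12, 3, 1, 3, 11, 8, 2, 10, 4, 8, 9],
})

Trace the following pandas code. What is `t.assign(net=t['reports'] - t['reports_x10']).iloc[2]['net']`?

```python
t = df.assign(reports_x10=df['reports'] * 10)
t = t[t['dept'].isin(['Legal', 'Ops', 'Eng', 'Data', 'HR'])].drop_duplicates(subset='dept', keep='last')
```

-18

add column reports_x10 = df['reports'] * 10:
     dept  reports  reports_x10
0    Data       12          120
1   Sales        3           30
2      HR        1           10
3   Legal        3           30
4    Data       11          110
5   Legal        8           80
6     Eng        2           20
7     Ops       10          100
8   Sales        4           40
9      HR        8           80
10  Sales        9           90
filter rows where dept in ['Legal', 'Ops', 'Eng', 'Data', 'HR']:
    dept  reports  reports_x10
0   Data       12          120
2     HR        1           10
3  Legal        3           30
4   Data       11          110
5  Legal        8           80
6    Eng        2           20
7    Ops       10          100
9     HR        8           80
drop duplicate dept (keep=last):
    dept  reports  reports_x10
4   Data       11          110
5  Legal        8           80
6    Eng        2           20
7    Ops       10          100
9     HR        8           80
add column net = t['reports'] - t['reports_x10']:
    dept  reports  reports_x10  net
4   Data       11          110  -99
5  Legal        8           80  -72
6    Eng        2           20  -18
7    Ops       10          100  -90
9     HR        8           80  -72
So iloc[2]['net'] = -18.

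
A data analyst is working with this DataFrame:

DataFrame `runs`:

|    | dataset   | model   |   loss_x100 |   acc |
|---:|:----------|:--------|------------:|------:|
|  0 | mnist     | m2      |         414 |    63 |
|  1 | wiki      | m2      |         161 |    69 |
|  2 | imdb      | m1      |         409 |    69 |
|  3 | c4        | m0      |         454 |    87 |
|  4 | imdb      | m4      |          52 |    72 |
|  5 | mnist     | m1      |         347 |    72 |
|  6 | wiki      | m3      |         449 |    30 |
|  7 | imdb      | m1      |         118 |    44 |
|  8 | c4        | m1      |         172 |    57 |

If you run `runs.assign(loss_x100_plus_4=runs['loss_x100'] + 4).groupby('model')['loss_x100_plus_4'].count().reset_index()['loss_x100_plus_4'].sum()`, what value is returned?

9

add column loss_x100_plus_4 = runs['loss_x100'] + 4:
  dataset model  loss_x100  acc  loss_x100_plus_4
0   mnist    m2        414   63               418
1    wiki    m2        161   69               165
2    imdb    m1        409   69               413
3      c4    m0        454   87               458
4    imdb    m4         52   72                56
5   mnist    m1        347   72               351
6    wiki    m3        449   30               453
7    imdb    m1        118   44               122
8      c4    m1        172   57               176
group by model, count of loss_x100_plus_4:
model
m0    1
m1    4
m2    2
m3    1
m4    1
Name: loss_x100_plus_4, dtype: int64
reset_index():
  model  loss_x100_plus_4
0    m0                 1
1    m1                 4
2    m2                 2
3    m3                 1
4    m4                 1
Taking the sum of column 'loss_x100_plus_4' gives 9.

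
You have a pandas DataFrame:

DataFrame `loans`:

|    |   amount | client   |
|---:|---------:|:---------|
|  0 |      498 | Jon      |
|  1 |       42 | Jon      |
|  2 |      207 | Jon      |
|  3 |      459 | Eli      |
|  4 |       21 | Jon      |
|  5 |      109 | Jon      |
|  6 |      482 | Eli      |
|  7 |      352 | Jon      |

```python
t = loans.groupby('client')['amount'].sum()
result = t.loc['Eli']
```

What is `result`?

941

group by client, sum of amount:
client
Eli     941
Jon    1229
Name: amount, dtype: int64
value at index 'Eli' → 941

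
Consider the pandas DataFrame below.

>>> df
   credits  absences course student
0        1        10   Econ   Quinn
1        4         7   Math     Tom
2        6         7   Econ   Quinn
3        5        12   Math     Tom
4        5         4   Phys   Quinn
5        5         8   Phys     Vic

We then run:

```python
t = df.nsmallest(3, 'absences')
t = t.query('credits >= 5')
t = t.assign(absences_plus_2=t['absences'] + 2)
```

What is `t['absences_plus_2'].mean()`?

take 3 rows with smallest absences:
   credits  absences course student
4        5         4   Phys   Quinn
1        4         7   Math     Tom
2        6         7   Econ   Quinn
filter rows where credits >= 5:
   credits  absences course student
4        5         4   Phys   Quinn
2        6         7   Econ   Quinn
add column absences_plus_2 = t['absences'] + 2:
   credits  absences course student  absences_plus_2
4        5         4   Phys   Quinn                6
2        6         7   Econ   Quinn                9

7.5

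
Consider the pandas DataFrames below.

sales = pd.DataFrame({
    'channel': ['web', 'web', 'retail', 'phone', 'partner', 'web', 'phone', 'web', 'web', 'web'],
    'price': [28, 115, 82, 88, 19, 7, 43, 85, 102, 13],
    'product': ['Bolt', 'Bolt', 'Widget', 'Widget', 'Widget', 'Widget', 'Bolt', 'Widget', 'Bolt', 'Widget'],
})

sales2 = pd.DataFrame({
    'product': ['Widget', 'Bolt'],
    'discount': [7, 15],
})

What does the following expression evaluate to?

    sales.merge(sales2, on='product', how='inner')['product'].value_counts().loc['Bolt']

4

merge on 'product' (how='inner') → 10 rows:
   channel  price product  discount
0      web     28    Bolt        15
1      web    115    Bolt        15
2   retail     82  Widget         7
3    phone     88  Widget         7
4  partner     19  Widget         7
5      web      7  Widget         7
6    phone     43    Bolt        15
7      web     85  Widget         7
8      web    102    Bolt        15
9      web     13  Widget         7
value_counts of product:
product
Widget    6
Bolt      4
Name: count, dtype: int64
Hence 4.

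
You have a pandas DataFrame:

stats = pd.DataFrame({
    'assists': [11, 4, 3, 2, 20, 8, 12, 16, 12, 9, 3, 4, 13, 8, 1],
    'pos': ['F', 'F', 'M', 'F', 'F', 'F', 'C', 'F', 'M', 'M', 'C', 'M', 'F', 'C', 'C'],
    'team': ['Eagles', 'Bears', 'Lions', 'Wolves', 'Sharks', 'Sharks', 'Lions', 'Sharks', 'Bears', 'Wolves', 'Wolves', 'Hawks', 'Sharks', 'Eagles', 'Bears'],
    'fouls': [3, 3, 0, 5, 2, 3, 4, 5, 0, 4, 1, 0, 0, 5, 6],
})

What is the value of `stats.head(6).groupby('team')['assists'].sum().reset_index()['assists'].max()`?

28

take first 6 rows:
   assists pos    team  fouls
0       11   F  Eagles      3
1        4   F   Bears      3
2        3   M   Lions      0
3        2   F  Wolves      5
4       20   F  Sharks      2
5        8   F  Sharks      3
group by team, sum of assists:
team
Bears      4
Eagles    11
Lions      3
Sharks    28
Wolves     2
Name: assists, dtype: int64
reset_index():
     team  assists
0   Bears        4
1  Eagles       11
2   Lions        3
3  Sharks       28
4  Wolves        2
max of column 'assists' → 28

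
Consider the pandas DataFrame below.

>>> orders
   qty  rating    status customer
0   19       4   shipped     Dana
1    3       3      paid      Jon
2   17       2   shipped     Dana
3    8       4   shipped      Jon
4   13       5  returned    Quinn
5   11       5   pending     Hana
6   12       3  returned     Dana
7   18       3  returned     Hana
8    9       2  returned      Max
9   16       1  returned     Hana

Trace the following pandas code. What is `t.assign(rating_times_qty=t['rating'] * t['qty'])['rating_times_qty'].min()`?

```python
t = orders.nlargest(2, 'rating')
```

take 2 rows with largest rating:
   qty  rating    status customer
4   13       5  returned    Quinn
5   11       5   pending     Hana
add column rating_times_qty = t['rating'] * t['qty']:
   qty  rating    status customer  rating_times_qty
4   13       5  returned    Quinn                65
5   11       5   pending     Hana                55
Finally, min of column 'rating_times_qty' = 55.

55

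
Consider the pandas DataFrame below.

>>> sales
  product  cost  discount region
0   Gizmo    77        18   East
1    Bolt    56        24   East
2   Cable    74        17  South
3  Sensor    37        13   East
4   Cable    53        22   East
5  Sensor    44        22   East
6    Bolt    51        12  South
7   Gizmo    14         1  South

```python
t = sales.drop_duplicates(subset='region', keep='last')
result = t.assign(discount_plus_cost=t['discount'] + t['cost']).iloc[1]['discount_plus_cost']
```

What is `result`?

15

drop duplicate region (keep=last):
  product  cost  discount region
5  Sensor    44        22   East
7   Gizmo    14         1  South
add column discount_plus_cost = t['discount'] + t['cost']:
  product  cost  discount region  discount_plus_cost
5  Sensor    44        22   East                  66
7   Gizmo    14         1  South                  15
Taking the value at position 1, column 'discount_plus_cost' gives 15.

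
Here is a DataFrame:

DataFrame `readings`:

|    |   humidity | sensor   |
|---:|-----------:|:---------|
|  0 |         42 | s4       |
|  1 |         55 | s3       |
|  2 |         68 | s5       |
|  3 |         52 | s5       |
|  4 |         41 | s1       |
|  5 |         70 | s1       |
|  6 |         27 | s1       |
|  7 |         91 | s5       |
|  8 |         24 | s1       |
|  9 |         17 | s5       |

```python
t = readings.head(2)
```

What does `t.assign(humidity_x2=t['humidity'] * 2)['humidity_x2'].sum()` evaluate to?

take first 2 rows:
   humidity sensor
0        42     s4
1        55     s3
add column humidity_x2 = t['humidity'] * 2:
   humidity sensor  humidity_x2
0        42     s4           84
1        55     s3          110

194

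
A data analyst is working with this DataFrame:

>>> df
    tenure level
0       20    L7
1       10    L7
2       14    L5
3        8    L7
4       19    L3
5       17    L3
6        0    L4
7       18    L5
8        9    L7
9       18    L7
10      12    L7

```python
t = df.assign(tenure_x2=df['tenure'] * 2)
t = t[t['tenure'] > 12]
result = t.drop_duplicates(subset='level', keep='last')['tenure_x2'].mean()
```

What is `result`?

add column tenure_x2 = df['tenure'] * 2:
    tenure level  tenure_x2
0       20    L7         40
1       10    L7         20
2       14    L5         28
3        8    L7         16
4       19    L3         38
5       17    L3         34
6        0    L4          0
7       18    L5         36
8        9    L7         18
9       18    L7         36
10      12    L7         24
filter rows where tenure > 12:
   tenure level  tenure_x2
0      20    L7         40
2      14    L5         28
4      19    L3         38
5      17    L3         34
7      18    L5         36
9      18    L7         36
drop duplicate level (keep=last):
   tenure level  tenure_x2
5      17    L3         34
7      18    L5         36
9      18    L7         36

35.3333333333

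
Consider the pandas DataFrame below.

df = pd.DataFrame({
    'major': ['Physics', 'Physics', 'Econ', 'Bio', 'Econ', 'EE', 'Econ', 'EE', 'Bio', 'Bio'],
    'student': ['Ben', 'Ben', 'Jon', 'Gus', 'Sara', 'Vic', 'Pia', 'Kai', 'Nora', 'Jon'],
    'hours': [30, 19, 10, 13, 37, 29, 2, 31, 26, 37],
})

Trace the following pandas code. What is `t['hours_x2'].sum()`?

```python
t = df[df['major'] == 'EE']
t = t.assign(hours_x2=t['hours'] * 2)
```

120

filter rows where major == 'EE':
  major student  hours
5    EE     Vic     29
7    EE     Kai     31
add column hours_x2 = t['hours'] * 2:
  major student  hours  hours_x2
5    EE     Vic     29        58
7    EE     Kai     31        62
Then the sum of column 'hours_x2': 120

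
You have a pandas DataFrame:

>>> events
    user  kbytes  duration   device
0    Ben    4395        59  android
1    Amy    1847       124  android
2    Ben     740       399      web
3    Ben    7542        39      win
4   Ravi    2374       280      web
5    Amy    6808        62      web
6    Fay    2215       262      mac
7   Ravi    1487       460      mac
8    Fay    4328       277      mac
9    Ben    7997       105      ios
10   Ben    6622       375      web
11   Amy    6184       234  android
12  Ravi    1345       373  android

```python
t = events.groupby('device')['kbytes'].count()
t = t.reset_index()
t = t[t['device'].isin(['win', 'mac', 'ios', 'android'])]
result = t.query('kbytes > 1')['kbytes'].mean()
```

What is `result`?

3.5

group by device, count of kbytes:
device
android    4
ios        1
mac        3
web        4
win        1
Name: kbytes, dtype: int64
reset_index():
    device  kbytes
0  android       4
1      ios       1
2      mac       3
3      web       4
4      win       1
filter rows where device in ['win', 'mac', 'ios', 'android']:
    device  kbytes
0  android       4
1      ios       1
2      mac       3
4      win       1
filter rows where kbytes > 1:
    device  kbytes
0  android       4
2      mac       3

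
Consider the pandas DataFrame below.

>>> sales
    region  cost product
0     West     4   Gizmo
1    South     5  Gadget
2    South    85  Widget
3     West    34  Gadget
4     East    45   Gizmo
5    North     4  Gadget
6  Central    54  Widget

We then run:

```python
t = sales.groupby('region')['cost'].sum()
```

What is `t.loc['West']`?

38

group by region, sum of cost:
region
Central    54
East       45
North       4
South      90
West       38
Name: cost, dtype: int64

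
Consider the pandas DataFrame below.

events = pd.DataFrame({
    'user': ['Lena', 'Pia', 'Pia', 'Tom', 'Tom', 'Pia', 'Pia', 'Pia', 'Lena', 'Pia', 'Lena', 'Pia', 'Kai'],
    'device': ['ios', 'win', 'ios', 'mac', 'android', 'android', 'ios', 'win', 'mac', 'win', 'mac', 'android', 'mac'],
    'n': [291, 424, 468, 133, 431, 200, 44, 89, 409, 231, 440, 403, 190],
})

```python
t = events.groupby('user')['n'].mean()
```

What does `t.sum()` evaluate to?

group by user, mean of n:
user
Kai     190.000000
Lena    380.000000
Pia     265.571429
Tom     282.000000
Name: n, dtype: float64
Taking the sum of the resulting series gives 1117.57142857.

1117.57142857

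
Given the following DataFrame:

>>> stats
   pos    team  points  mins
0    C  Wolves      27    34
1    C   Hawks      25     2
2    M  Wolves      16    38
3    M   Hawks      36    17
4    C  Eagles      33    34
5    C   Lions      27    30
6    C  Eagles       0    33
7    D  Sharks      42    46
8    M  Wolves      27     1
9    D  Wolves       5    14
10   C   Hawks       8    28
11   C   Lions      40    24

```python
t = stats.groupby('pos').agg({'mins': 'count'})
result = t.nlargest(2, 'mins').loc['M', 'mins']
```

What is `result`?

3

group by pos, count of mins:
     mins
pos      
C       7
D       2
M       3
take 2 rows with largest mins:
     mins
pos      
C       7
M       3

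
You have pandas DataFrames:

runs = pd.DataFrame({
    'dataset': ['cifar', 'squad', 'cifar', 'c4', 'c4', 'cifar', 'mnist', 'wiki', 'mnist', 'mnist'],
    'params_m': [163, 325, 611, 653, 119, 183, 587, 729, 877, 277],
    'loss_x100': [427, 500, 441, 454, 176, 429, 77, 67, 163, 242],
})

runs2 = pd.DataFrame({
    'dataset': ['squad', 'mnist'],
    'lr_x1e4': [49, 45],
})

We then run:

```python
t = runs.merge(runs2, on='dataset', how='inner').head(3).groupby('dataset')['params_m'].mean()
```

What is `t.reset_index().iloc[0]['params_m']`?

732.0

merge on 'dataset' (how='inner') → 4 rows:
  dataset  params_m  loss_x100  lr_x1e4
0   squad       325        500       49
1   mnist       587         77       45
2   mnist       877        163       45
3   mnist       277        242       45
take first 3 rows:
  dataset  params_m  loss_x100  lr_x1e4
0   squad       325        500       49
1   mnist       587         77       45
2   mnist       877        163       45
group by dataset, mean of params_m:
dataset
mnist    732.0
squad    325.0
Name: params_m, dtype: float64
reset_index():
  dataset  params_m
0   mnist     732.0
1   squad     325.0
Taking the value at position 0, column 'params_m' gives 732.0.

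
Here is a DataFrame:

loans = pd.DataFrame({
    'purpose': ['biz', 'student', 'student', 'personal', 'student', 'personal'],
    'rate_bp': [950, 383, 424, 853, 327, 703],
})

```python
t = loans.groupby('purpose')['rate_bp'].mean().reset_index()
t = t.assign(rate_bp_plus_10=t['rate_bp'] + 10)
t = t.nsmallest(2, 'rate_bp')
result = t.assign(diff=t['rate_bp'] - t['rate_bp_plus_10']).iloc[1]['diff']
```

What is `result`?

-10.0

group by purpose, mean of rate_bp:
purpose
biz         950.0
personal    778.0
student     378.0
Name: rate_bp, dtype: float64
reset_index():
    purpose  rate_bp
0       biz    950.0
1  personal    778.0
2   student    378.0
add column rate_bp_plus_10 = t['rate_bp'] + 10:
    purpose  rate_bp  rate_bp_plus_10
0       biz    950.0            960.0
1  personal    778.0            788.0
2   student    378.0            388.0
take 2 rows with smallest rate_bp:
    purpose  rate_bp  rate_bp_plus_10
2   student    378.0            388.0
1  personal    778.0            788.0
add column diff = t['rate_bp'] - t['rate_bp_plus_10']:
    purpose  rate_bp  rate_bp_plus_10  diff
2   student    378.0            388.0 -10.0
1  personal    778.0            788.0 -10.0
Finally, value at position 1, column 'diff' = -10.0.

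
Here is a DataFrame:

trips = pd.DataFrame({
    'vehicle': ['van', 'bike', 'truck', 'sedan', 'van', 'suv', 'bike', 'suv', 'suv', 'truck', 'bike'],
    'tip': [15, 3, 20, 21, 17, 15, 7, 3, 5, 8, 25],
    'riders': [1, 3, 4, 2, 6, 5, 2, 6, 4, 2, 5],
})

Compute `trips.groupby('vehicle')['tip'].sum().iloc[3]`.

28

group by vehicle, sum of tip:
vehicle
bike     35
sedan    21
suv      23
truck    28
van      32
Name: tip, dtype: int64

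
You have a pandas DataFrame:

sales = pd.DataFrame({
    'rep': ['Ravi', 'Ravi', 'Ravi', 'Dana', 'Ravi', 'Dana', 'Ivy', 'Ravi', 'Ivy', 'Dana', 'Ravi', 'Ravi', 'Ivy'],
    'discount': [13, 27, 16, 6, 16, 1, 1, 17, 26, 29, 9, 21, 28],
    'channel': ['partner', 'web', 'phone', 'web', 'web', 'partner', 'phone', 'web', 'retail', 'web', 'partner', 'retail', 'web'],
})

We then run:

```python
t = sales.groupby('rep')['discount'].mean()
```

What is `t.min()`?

group by rep, mean of discount:
rep
Dana    12.000000
Ivy     18.333333
Ravi    17.000000
Name: discount, dtype: float64

12.0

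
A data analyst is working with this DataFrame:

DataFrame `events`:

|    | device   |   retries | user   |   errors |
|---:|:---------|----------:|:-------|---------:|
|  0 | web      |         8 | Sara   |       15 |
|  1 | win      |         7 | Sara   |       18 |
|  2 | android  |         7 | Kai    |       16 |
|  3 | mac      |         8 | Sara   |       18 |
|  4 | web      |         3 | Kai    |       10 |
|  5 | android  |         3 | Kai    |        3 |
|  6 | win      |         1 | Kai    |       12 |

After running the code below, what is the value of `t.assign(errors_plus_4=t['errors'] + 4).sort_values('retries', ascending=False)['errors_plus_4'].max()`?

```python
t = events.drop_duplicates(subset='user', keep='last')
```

22

drop duplicate user (keep=last):
  device  retries  user  errors
3    mac        8  Sara      18
6    win        1   Kai      12
add column errors_plus_4 = t['errors'] + 4:
  device  retries  user  errors  errors_plus_4
3    mac        8  Sara      18             22
6    win        1   Kai      12             16
sort by retries descending:
  device  retries  user  errors  errors_plus_4
3    mac        8  Sara      18             22
6    win        1   Kai      12             16
Hence 22.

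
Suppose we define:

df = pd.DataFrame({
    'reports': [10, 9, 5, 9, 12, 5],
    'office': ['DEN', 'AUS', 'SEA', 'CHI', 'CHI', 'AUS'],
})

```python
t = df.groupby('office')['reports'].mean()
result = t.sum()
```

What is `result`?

group by office, mean of reports:
office
AUS     7.0
CHI    10.5
DEN    10.0
SEA     5.0
Name: reports, dtype: float64

32.5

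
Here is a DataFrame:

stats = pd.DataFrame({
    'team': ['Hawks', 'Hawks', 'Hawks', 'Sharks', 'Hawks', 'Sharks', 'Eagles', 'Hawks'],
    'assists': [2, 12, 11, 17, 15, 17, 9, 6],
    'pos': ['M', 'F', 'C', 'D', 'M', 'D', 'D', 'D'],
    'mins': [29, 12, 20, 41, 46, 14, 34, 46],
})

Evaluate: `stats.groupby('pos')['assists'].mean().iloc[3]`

8.5

group by pos, mean of assists:
pos
C    11.00
D    12.25
F    12.00
M     8.50
Name: assists, dtype: float64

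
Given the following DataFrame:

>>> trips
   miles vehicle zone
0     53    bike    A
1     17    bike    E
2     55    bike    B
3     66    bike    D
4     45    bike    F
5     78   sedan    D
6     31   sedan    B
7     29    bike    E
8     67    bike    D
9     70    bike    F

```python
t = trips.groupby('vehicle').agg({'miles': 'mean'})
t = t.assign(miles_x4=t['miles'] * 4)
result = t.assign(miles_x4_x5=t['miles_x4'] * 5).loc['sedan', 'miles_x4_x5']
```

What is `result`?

1090.0

group by vehicle, mean of miles:
         miles
vehicle       
bike     50.25
sedan    54.50
add column miles_x4 = t['miles'] * 4:
         miles  miles_x4
vehicle                 
bike     50.25     201.0
sedan    54.50     218.0
add column miles_x4_x5 = t['miles_x4'] * 5:
         miles  miles_x4  miles_x4_x5
vehicle                              
bike     50.25     201.0       1005.0
sedan    54.50     218.0       1090.0
Reading off the value at row 'sedan', column 'miles_x4_x5', we get 1090.0.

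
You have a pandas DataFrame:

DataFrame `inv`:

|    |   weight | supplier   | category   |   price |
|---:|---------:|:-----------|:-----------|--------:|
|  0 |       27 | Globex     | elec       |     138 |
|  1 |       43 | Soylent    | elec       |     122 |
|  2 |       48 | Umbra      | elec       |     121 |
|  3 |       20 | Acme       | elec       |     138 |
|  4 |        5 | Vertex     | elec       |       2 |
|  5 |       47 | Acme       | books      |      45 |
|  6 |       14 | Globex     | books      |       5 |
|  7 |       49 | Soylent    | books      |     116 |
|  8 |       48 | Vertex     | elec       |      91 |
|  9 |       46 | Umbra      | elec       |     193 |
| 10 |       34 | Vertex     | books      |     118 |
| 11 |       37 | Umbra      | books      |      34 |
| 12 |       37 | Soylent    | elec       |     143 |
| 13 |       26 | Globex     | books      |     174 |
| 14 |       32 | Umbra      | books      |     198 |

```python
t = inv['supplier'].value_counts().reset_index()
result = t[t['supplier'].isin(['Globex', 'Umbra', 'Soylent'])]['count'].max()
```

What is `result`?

4

value_counts of supplier:
supplier
Umbra      4
Globex     3
Soylent    3
Vertex     3
Acme       2
Name: count, dtype: int64
reset_index():
  supplier  count
0    Umbra      4
1   Globex      3
2  Soylent      3
3   Vertex      3
4     Acme      2
filter rows where supplier in ['Globex', 'Umbra', 'Soylent']:
  supplier  count
0    Umbra      4
1   Globex      3
2  Soylent      3
The max of column 'count' is 4.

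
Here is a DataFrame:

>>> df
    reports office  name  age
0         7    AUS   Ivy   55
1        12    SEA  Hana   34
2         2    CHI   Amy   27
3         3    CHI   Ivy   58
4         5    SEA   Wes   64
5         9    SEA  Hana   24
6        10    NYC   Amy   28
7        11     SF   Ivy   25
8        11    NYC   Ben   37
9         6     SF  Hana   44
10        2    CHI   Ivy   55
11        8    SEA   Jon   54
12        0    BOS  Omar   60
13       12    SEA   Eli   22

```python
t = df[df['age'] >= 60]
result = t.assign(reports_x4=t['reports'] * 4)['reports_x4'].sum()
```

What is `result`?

20

filter rows where age >= 60:
    reports office  name  age
4         5    SEA   Wes   64
12        0    BOS  Omar   60
add column reports_x4 = t['reports'] * 4:
    reports office  name  age  reports_x4
4         5    SEA   Wes   64          20
12        0    BOS  Omar   60           0
sum of column 'reports_x4' → 20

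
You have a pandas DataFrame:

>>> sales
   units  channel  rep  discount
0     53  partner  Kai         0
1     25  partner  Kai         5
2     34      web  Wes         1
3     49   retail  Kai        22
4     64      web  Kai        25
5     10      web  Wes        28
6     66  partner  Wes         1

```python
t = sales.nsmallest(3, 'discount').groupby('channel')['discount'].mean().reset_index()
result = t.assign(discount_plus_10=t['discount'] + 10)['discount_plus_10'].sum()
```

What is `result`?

21.5

take 3 rows with smallest discount:
   units  channel  rep  discount
0     53  partner  Kai         0
2     34      web  Wes         1
6     66  partner  Wes         1
group by channel, mean of discount:
channel
partner    0.5
web        1.0
Name: discount, dtype: float64
reset_index():
   channel  discount
0  partner       0.5
1      web       1.0
add column discount_plus_10 = t['discount'] + 10:
   channel  discount  discount_plus_10
0  partner       0.5              10.5
1      web       1.0              11.0
Hence 21.5.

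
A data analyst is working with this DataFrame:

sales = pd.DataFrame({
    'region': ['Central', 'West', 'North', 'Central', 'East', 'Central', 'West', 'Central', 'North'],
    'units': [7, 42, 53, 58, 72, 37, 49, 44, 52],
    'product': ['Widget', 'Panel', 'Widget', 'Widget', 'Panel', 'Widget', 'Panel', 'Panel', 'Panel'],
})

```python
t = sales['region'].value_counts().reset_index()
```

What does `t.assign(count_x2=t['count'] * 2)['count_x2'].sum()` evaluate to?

18

value_counts of region:
region
Central    4
West       2
North      2
East       1
Name: count, dtype: int64
reset_index():
    region  count
0  Central      4
1     West      2
2    North      2
3     East      1
add column count_x2 = t['count'] * 2:
    region  count  count_x2
0  Central      4         8
1     West      2         4
2    North      2         4
3     East      1         2
Then the sum of column 'count_x2': 18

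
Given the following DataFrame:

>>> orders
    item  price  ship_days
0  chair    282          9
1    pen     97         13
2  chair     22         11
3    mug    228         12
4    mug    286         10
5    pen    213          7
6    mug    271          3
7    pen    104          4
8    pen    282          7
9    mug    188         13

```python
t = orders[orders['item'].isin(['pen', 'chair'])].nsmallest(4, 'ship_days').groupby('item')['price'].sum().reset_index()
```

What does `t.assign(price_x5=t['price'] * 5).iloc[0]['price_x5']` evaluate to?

1410

filter rows where item in ['pen', 'chair']:
    item  price  ship_days
0  chair    282          9
1    pen     97         13
2  chair     22         11
5    pen    213          7
7    pen    104          4
8    pen    282          7
take 4 rows with smallest ship_days:
    item  price  ship_days
7    pen    104          4
5    pen    213          7
8    pen    282          7
0  chair    282          9
group by item, sum of price:
item
chair    282
pen      599
Name: price, dtype: int64
reset_index():
    item  price
0  chair    282
1    pen    599
add column price_x5 = t['price'] * 5:
    item  price  price_x5
0  chair    282      1410
1    pen    599      2995
Then the value at position 0, column 'price_x5': 1410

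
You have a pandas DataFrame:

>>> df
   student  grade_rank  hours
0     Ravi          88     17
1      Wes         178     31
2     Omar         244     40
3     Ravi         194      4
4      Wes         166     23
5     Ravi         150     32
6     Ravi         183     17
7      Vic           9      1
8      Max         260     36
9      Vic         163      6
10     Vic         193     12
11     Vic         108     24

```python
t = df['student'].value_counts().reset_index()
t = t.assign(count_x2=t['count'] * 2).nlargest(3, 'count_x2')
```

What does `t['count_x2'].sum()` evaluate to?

value_counts of student:
student
Ravi    4
Vic     4
Wes     2
Omar    1
Max     1
Name: count, dtype: int64
reset_index():
  student  count
0    Ravi      4
1     Vic      4
2     Wes      2
3    Omar      1
4     Max      1
add column count_x2 = t['count'] * 2:
  student  count  count_x2
0    Ravi      4         8
1     Vic      4         8
2     Wes      2         4
3    Omar      1         2
4     Max      1         2
take 3 rows with largest count_x2:
  student  count  count_x2
0    Ravi      4         8
1     Vic      4         8
2     Wes      2         4
So sum() = 20.

20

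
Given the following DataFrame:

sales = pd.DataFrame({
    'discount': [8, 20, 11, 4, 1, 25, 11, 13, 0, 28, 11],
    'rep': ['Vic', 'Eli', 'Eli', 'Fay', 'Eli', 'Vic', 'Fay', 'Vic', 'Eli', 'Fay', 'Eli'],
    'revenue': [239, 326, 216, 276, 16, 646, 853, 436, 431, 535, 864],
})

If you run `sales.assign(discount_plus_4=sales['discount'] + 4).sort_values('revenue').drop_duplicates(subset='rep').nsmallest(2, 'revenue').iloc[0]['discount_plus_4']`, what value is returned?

add column discount_plus_4 = sales['discount'] + 4:
    discount  rep  revenue  discount_plus_4
0          8  Vic      239               12
1         20  Eli      326               24
2         11  Eli      216               15
3          4  Fay      276                8
4          1  Eli       16                5
5         25  Vic      646               29
6         11  Fay      853               15
7         13  Vic      436               17
8          0  Eli      431                4
9         28  Fay      535               32
10        11  Eli      864               15
sort by revenue:
    discount  rep  revenue  discount_plus_4
4          1  Eli       16                5
2         11  Eli      216               15
0          8  Vic      239               12
3          4  Fay      276                8
1         20  Eli      326               24
8          0  Eli      431                4
7         13  Vic      436               17
9         28  Fay      535               32
5         25  Vic      646               29
6         11  Fay      853               15
10        11  Eli      864               15
drop duplicate rep (keep=first):
   discount  rep  revenue  discount_plus_4
4         1  Eli       16                5
0         8  Vic      239               12
3         4  Fay      276                8
take 2 rows with smallest revenue:
   discount  rep  revenue  discount_plus_4
4         1  Eli       16                5
0         8  Vic      239               12
So iloc[0]['discount_plus_4'] = 5.

5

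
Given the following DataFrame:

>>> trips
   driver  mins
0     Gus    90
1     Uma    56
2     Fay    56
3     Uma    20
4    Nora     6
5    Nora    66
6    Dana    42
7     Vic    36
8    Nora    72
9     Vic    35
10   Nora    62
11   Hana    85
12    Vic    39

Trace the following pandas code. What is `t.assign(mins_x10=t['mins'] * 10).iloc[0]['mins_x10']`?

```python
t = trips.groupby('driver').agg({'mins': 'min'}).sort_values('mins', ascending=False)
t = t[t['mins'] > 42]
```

900

group by driver, min of mins:
        mins
driver      
Dana      42
Fay       56
Gus       90
Hana      85
Nora       6
Uma       20
Vic       35
sort by mins descending:
        mins
driver      
Gus       90
Hana      85
Fay       56
Dana      42
Vic       35
Uma       20
Nora       6
filter rows where mins > 42:
        mins
driver      
Gus       90
Hana      85
Fay       56
add column mins_x10 = t['mins'] * 10:
        mins  mins_x10
driver                
Gus       90       900
Hana      85       850
Fay       56       560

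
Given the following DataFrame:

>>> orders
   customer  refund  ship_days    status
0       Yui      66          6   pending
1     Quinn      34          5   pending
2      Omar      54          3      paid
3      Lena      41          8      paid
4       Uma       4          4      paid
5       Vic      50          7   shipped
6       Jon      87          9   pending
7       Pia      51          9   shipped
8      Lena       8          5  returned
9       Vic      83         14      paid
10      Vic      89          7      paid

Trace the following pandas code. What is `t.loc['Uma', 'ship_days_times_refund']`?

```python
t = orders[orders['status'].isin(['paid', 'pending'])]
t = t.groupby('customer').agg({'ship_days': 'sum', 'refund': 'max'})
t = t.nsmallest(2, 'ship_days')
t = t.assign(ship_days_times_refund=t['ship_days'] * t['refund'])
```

filter rows where status in ['paid', 'pending']:
   customer  refund  ship_days   status
0       Yui      66          6  pending
1     Quinn      34          5  pending
2      Omar      54          3     paid
3      Lena      41          8     paid
4       Uma       4          4     paid
6       Jon      87          9  pending
9       Vic      83         14     paid
10      Vic      89          7     paid
group by customer: sum(ship_days), max(refund):
          ship_days  refund
customer                   
Jon               9      87
Lena              8      41
Omar              3      54
Quinn             5      34
Uma               4       4
Vic              21      89
Yui               6      66
take 2 rows with smallest ship_days:
          ship_days  refund
customer                   
Omar              3      54
Uma               4       4
add column ship_days_times_refund = t['ship_days'] * t['refund']:
          ship_days  refund  ship_days_times_refund
customer                                           
Omar              3      54                     162
Uma               4       4                      16

16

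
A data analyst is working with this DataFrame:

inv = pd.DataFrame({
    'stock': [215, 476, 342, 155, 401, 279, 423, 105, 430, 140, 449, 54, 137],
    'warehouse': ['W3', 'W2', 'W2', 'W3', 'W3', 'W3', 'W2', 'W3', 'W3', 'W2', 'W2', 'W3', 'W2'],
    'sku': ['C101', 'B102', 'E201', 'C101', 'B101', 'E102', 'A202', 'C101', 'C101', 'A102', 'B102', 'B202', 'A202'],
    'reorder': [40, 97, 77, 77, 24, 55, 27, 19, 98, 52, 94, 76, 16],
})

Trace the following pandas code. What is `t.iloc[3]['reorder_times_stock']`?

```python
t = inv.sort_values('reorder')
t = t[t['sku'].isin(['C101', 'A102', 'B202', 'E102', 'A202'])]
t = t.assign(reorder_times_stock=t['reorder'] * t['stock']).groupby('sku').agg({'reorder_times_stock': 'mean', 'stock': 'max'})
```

16167.5

sort by reorder:
    stock warehouse   sku  reorder
12    137        W2  A202       16
7     105        W3  C101       19
4     401        W3  B101       24
6     423        W2  A202       27
0     215        W3  C101       40
9     140        W2  A102       52
5     279        W3  E102       55
11     54        W3  B202       76
2     342        W2  E201       77
3     155        W3  C101       77
10    449        W2  B102       94
1     476        W2  B102       97
8     430        W3  C101       98
filter rows where sku in ['C101', 'A102', 'B202', 'E102', 'A202']:
    stock warehouse   sku  reorder
12    137        W2  A202       16
7     105        W3  C101       19
6     423        W2  A202       27
0     215        W3  C101       40
9     140        W2  A102       52
5     279        W3  E102       55
11     54        W3  B202       76
3     155        W3  C101       77
8     430        W3  C101       98
add column reorder_times_stock = t['reorder'] * t['stock']:
    stock warehouse   sku  reorder  reorder_times_stock
12    137        W2  A202       16                 2192
7     105        W3  C101       19                 1995
6     423        W2  A202       27                11421
0     215        W3  C101       40                 8600
9     140        W2  A102       52                 7280
5     279        W3  E102       55                15345
11     54        W3  B202       76                 4104
3     155        W3  C101       77                11935
8     430        W3  C101       98                42140
group by sku: mean(reorder_times_stock), max(stock):
      reorder_times_stock  stock
sku                             
A102               7280.0    140
A202               6806.5    423
B202               4104.0     54
C101              16167.5    430
E102              15345.0    279
Hence 16167.5.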